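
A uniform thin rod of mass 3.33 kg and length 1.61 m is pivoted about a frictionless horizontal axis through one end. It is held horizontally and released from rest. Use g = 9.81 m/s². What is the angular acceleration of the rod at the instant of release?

About the pivot, I = (1/3)ML² = (1/3)(3.33)(1.61)² = 2.877 kg·m².
The weight acts at the center, a distance L/2 = 0.8050 m from the pivot; τ = Mg(L/2) = 26.30 N·m.
α = τ/I = 26.30/2.877 = 9.140 rad/s².
(Equivalently α = (3g/(2L)) = 9.140 rad/s².)

α ≈ 9.14 rad/s²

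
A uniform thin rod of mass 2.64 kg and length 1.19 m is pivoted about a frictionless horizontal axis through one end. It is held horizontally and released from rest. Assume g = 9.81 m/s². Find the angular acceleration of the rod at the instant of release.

About the pivot, I = (1/3)ML² = (1/3)(2.64)(1.19)² = 1.246 kg·m².
The weight acts at the center, a distance L/2 = 0.5950 m from the pivot; τ = Mg(L/2) = 15.41 N·m.
α = τ/I = 15.41/1.246 = 12.37 rad/s².

α ≈ 12.4 rad/s²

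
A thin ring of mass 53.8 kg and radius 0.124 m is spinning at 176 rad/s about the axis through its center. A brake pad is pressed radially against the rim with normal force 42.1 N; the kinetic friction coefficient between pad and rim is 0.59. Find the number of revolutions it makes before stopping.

≈ 662 revolutions

I = MR² = (53.8)(0.124)² = 0.8272 kg·m².
Friction force f = μN = (0.59)(42.1) = 24.84 N at the rim; torque magnitude τ = fR = 3.080 N·m, opposing ω.
|α| = τ/I = 3.080/0.8272 = 3.723 rad/s² (deceleration).
ω² = ω₀² − 2|α|θ with ω = 0 ⇒ θ = ω₀²/(2|α|) = 4160 rad = 662.0 rev.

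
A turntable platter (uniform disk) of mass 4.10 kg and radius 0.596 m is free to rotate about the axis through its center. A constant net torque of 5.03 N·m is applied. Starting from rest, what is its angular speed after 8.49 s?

I = ½MR² = (1/2)(4.10)(0.596)² = 0.7282 kg·m².
α = τ/I = 5.03/0.7282 = 6.908 rad/s².
ω = ω₀ + αt = 0 + (6.908)(8.49) = 58.64 rad/s.

ω ≈ 58.6 rad/s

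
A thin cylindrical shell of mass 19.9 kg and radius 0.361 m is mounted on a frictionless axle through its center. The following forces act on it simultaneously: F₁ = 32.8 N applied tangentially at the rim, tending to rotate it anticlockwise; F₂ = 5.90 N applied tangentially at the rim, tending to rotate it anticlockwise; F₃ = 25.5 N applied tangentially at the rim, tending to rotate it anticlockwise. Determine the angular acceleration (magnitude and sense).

I = MR² = (19.9)(0.361)² = 2.593 kg·m².
Taking anticlockwise as positive: τ₁ = +(32.8)(0.361) = +11.84 N·m; τ₂ = +(5.90)(0.361) = +2.130 N·m; τ₃ = +(25.5)(0.361) = +9.205 N·m.
Net torque τ = 23.18 N·m.
α = τ/I = 23.18/2.593 = 8.937 rad/s².

α ≈ 8.94 rad/s², anticlockwise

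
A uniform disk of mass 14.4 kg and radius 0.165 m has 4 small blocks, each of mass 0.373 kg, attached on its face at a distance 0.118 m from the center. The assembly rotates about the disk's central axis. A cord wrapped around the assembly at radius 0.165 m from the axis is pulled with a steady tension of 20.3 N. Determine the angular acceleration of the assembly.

I_disk = ½MR² = ½(14.4)(0.165)² = 0.1960 kg·m².
I_blocks = 4·m·r² = 4(0.373)(0.118)² = 0.02077 kg·m².
Total I = 0.2168 kg·m².
τ = F r = (20.3)(0.165) = 3.350 N·m.
α = τ/I = 3.350/0.2168 = 15.45 rad/s².

α ≈ 15.5 rad/s²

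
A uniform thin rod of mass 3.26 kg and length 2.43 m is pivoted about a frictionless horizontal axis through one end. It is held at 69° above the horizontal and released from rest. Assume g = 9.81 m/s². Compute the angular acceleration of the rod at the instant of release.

α ≈ 2.17 rad/s²

About the pivot, I = (1/3)ML² = (1/3)(3.26)(2.43)² = 6.417 kg·m².
The weight acts at the center, a distance L/2 = 1.215 m from the pivot; τ = Mg(L/2) cos 69° = 13.92 N·m.
α = τ/I = 13.92/6.417 = 2.170 rad/s².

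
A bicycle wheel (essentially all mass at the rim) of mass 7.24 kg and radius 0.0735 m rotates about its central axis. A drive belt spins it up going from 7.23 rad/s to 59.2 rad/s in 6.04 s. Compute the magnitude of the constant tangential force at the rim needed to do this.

I = MR² = (7.24)(0.0735)² = 0.03911 kg·m².
α = Δω/Δt = (59.2 − 7.23)/6.04 = 8.604 rad/s².
The required torque is τ = Iα = (0.03911)(8.604) = 0.3365 N·m.
A tangential force at the rim gives τ = FR, so F = τ/R = 0.3365/0.0735 = 4.579 N.

F ≈ 4.58 N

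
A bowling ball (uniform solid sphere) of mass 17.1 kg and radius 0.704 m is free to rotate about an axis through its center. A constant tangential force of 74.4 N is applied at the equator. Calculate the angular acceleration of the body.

α ≈ 15.5 rad/s²

I = (2/5)MR² = (2/5)(17.1)(0.704)² = 3.390 kg·m².
τ = F R = (74.4)(0.704) = 52.38 N·m.
From τ = Iα: α = 52.38/3.390 = 15.45 rad/s².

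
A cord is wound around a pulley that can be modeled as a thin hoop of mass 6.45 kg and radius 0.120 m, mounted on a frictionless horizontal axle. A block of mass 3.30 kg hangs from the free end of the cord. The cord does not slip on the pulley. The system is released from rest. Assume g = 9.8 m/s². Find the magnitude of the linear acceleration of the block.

a ≈ 3.32 m/s²

I = MR² = (6.45)(0.120)² = 0.09288 kg·m².
Block: mg − T = ma. Pulley: TR = Iα. No-slip: a = αR, so T = (I/R²)a = 6.450·a.
Then mg = (m + 6.450)a, so a = (3.30)(9.8)/(3.30 + 6.450) = 3.317 m/s².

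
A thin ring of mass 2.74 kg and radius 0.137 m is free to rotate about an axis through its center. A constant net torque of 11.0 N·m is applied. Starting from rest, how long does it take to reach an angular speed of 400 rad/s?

t ≈ 1.87 s

I = MR² = (2.74)(0.137)² = 0.05143 kg·m².
α = τ/I = 11.0/0.05143 = 213.9 rad/s².
ω = αt ⇒ t = ω/α = 400/213.9 = 1.870 s.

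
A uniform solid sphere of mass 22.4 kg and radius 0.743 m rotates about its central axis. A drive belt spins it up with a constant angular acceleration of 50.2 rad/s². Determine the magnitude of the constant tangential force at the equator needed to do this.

I = (2/5)MR² = (2/5)(22.4)(0.743)² = 4.946 kg·m².
The required torque is τ = Iα = (4.946)(50.20) = 248.3 N·m.
A tangential force at the equator gives τ = FR, so F = τ/R = 248.3/0.743 = 334.2 N.

F ≈ 334 N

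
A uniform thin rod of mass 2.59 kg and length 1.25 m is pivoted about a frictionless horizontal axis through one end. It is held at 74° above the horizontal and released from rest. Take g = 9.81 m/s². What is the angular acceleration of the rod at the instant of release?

About the pivot, I = (1/3)ML² = (1/3)(2.59)(1.25)² = 1.349 kg·m².
The weight acts at the center, a distance L/2 = 0.6250 m from the pivot; τ = Mg(L/2) cos 74° = 4.377 N·m.
α = τ/I = 4.377/1.349 = 3.245 rad/s².

α ≈ 3.24 rad/s²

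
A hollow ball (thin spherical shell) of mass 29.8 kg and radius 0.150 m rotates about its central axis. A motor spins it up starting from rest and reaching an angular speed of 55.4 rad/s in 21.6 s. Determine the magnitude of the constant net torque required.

τ ≈ 1.15 N·m

I = (2/3)MR² = (2/3)(29.8)(0.150)² = 0.4470 kg·m².
α = Δω/Δt = (55.4 − 0)/21.6 = 2.565 rad/s².
τ = Iα = (0.4470)(2.565) = 1.146 N·m.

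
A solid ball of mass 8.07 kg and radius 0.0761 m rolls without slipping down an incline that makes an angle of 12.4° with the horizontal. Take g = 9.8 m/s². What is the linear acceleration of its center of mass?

Translation along the incline: Mg sinθ − f = Ma.
Rotation about the center: fR = Iα with I = (2/5)MR². No-slip gives a = αR, so f = (I/R²)a = (2/5)M a.
Substituting: Mg sinθ = (1 + 0.4000)Ma, so a = g sinθ/(1 + 0.4000) = (9.8) sin 12.4° / 1.400 = 1.503 m/s².

a ≈ 1.50 m/s²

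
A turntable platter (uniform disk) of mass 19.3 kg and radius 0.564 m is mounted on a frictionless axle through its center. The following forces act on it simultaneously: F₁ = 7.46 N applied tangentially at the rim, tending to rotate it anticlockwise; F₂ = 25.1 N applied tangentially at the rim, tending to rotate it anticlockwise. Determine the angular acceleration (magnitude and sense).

I = ½MR² = (1/2)(19.3)(0.564)² = 3.070 kg·m².
Taking anticlockwise as positive: τ₁ = +(7.46)(0.564) = +4.207 N·m; τ₂ = +(25.1)(0.564) = +14.16 N·m.
Net torque τ = 18.36 N·m.
α = τ/I = 18.36/3.070 = 5.982 rad/s².

α ≈ 5.98 rad/s², anticlockwise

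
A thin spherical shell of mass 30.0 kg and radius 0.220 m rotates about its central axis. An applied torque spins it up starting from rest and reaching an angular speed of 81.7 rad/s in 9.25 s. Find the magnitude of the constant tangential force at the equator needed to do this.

F ≈ 38.9 N

I = (2/3)MR² = (2/3)(30.0)(0.220)² = 0.9680 kg·m².
α = Δω/Δt = (81.7 − 0)/9.25 = 8.832 rad/s².
The required torque is τ = Iα = (0.9680)(8.832) = 8.550 N·m.
A tangential force at the equator gives τ = FR, so F = τ/R = 8.550/0.220 = 38.86 N.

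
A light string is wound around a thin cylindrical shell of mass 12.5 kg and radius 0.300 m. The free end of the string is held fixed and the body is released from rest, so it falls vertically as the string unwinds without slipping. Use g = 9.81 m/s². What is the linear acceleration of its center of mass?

a ≈ 4.91 m/s²

Translation: Mg − T = Ma. Rotation about the center: TR = Iα with I = MR².
With a = αR: T = (I/R²)a = M a, so Mg = (1 + 1.000)Ma.
a = g/(1 + 1.000) = 9.81/2.000 = 4.905 m/s².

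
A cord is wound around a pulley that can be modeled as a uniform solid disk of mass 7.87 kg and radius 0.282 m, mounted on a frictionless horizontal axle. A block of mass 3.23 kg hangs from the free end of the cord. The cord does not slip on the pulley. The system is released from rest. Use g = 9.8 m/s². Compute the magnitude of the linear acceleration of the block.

I = ½MR² = (1/2)(7.87)(0.282)² = 0.3129 kg·m².
Block: mg − T = ma. Pulley: TR = Iα. No-slip: a = αR, so T = (I/R²)a = 3.935·a.
Then mg = (m + 3.935)a, so a = (3.23)(9.8)/(3.23 + 3.935) = 4.418 m/s².

a ≈ 4.42 m/s²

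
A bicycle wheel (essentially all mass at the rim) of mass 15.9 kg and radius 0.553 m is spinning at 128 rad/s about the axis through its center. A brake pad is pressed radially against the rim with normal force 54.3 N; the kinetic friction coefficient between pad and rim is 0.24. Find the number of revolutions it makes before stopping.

I = MR² = (15.9)(0.553)² = 4.862 kg·m².
Friction force f = μN = (0.24)(54.3) = 13.03 N at the rim; torque magnitude τ = fR = 7.207 N·m, opposing ω.
|α| = τ/I = 7.207/4.862 = 1.482 rad/s² (deceleration).
ω² = ω₀² − 2|α|θ with ω = 0 ⇒ θ = ω₀²/(2|α|) = 5527 rad = 879.7 rev.

≈ 880 revolutions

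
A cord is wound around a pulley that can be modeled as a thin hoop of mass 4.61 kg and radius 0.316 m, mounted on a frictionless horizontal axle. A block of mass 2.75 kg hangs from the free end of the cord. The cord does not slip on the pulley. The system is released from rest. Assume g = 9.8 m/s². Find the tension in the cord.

I = MR² = (4.61)(0.316)² = 0.4603 kg·m².
Block: mg − T = ma. Pulley: TR = Iα. No-slip: a = αR, so T = (I/R²)a = 4.610·a.
Then mg = (m + 4.610)a, so a = (2.75)(9.8)/(2.75 + 4.610) = 3.662 m/s².
T = 4.610·a = 16.88 N.

T ≈ 16.9 N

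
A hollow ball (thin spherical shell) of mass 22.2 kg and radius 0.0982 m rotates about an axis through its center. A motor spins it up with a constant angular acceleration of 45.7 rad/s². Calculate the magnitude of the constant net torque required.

τ ≈ 6.52 N·m

I = (2/3)MR² = (2/3)(22.2)(0.0982)² = 0.1427 kg·m².
τ = Iα = (0.1427)(45.70) = 6.522 N·m.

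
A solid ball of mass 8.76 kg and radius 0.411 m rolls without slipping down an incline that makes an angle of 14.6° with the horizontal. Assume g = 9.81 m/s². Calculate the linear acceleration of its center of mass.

a ≈ 1.77 m/s²

Translation along the incline: Mg sinθ − f = Ma.
Rotation about the center: fR = Iα with I = (2/5)MR². No-slip gives a = αR, so f = (I/R²)a = (2/5)M a.
Substituting: Mg sinθ = (1 + 0.4000)Ma, so a = g sinθ/(1 + 0.4000) = (9.81) sin 14.6° / 1.400 = 1.766 m/s².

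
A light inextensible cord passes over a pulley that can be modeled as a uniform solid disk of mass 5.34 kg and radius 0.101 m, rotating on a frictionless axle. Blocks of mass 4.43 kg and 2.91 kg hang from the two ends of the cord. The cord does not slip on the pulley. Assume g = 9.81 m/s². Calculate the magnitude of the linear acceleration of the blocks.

I = ½MR² = (1/2)(5.34)(0.101)² = 0.02724 kg·m².
Heavier block: m₁g − T₁ = m₁a. Lighter block: T₂ − m₂g = m₂a.
Pulley: (T₁ − T₂)R = Iα = I(a/R), so T₁ − T₂ = (I/R²)a = (1/2)M_p a = 2.670·a.
Adding the three: (m₁ − m₂)g = (m₁ + m₂ + 2.670)a, so a = (4.43 − 2.91)(9.81)/(4.43 + 2.91 + 2.670) = 1.490 m/s².

a ≈ 1.49 m/s²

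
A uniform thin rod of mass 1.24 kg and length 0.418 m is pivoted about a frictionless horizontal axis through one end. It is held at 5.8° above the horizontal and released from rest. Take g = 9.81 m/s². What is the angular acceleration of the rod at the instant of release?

About the pivot, I = (1/3)ML² = (1/3)(1.24)(0.418)² = 0.07222 kg·m².
The weight acts at the center, a distance L/2 = 0.2090 m from the pivot; τ = Mg(L/2) cos 5.8° = 2.529 N·m.
α = τ/I = 2.529/0.07222 = 35.02 rad/s².

α ≈ 35.0 rad/s²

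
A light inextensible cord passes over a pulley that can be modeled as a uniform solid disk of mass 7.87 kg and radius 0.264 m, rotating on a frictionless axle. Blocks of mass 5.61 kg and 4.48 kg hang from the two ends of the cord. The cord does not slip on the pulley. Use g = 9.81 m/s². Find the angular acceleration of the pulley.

I = ½MR² = (1/2)(7.87)(0.264)² = 0.2743 kg·m².
Heavier block: m₁g − T₁ = m₁a. Lighter block: T₂ − m₂g = m₂a.
Pulley: (T₁ − T₂)R = Iα = I(a/R), so T₁ − T₂ = (I/R²)a = (1/2)M_p a = 3.935·a.
Adding the three: (m₁ − m₂)g = (m₁ + m₂ + 3.935)a, so a = (5.61 − 4.48)(9.81)/(5.61 + 4.48 + 3.935) = 0.7904 m/s².
α = a/R = 0.7904/0.264 = 2.994 rad/s².

α ≈ 2.99 rad/s²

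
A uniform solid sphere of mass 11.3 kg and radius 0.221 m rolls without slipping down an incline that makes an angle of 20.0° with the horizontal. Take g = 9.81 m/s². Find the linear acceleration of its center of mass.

Translation along the incline: Mg sinθ − f = Ma.
Rotation about the center: fR = Iα with I = (2/5)MR². No-slip gives a = αR, so f = (I/R²)a = (2/5)M a.
Substituting: Mg sinθ = (1 + 0.4000)Ma, so a = g sinθ/(1 + 0.4000) = (9.81) sin 20.0° / 1.400 = 2.397 m/s².

a ≈ 2.40 m/s²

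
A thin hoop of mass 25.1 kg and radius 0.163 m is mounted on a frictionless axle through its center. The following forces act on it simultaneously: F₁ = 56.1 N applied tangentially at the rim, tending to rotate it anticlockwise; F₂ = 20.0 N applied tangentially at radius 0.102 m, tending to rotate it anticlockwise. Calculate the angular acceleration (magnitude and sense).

I = MR² = (25.1)(0.163)² = 0.6669 kg·m².
Taking anticlockwise as positive: τ₁ = +(56.1)(0.163) = +9.144 N·m; τ₂ = +(20.0)(0.102) = +2.040 N·m.
Net torque τ = 11.18 N·m.
α = τ/I = 11.18/0.6669 = 16.77 rad/s².

α ≈ 16.8 rad/s², anticlockwise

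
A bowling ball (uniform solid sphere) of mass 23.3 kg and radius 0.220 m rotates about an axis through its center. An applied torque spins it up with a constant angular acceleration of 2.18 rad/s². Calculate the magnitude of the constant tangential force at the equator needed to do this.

I = (2/5)MR² = (2/5)(23.3)(0.220)² = 0.4511 kg·m².
The required torque is τ = Iα = (0.4511)(2.180) = 0.9834 N·m.
A tangential force at the equator gives τ = FR, so F = τ/R = 0.9834/0.220 = 4.470 N.

F ≈ 4.47 N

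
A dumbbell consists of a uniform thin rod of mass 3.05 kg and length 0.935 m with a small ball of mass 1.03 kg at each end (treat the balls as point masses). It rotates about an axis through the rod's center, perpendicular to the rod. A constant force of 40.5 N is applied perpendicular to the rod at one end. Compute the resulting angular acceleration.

I_rod = (1/12)ML² = (1/12)(3.05)(0.935)² = 0.2222 kg·m².
I_balls = 2·m·(L/2)² = 2(1.03)(0.4675)² = 0.4502 kg·m².
Total I = 0.6724 kg·m².
τ = F·(L/2) = (40.5)(0.468) = 18.93 N·m.
α = τ/I = 18.93/0.6724 = 28.16 rad/s².

α ≈ 28.2 rad/s²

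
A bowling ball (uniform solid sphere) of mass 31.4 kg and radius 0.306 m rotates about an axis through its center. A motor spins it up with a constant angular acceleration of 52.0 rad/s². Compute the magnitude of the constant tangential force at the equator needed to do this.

F ≈ 200 N

I = (2/5)MR² = (2/5)(31.4)(0.306)² = 1.176 kg·m².
The required torque is τ = Iα = (1.176)(52.00) = 61.16 N·m.
A tangential force at the equator gives τ = FR, so F = τ/R = 61.16/0.306 = 199.9 N.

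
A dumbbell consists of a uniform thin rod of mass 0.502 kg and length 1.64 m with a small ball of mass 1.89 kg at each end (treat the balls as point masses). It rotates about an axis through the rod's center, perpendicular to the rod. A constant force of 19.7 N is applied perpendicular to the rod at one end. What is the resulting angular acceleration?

α ≈ 6.09 rad/s²

I_rod = (1/12)ML² = (1/12)(0.502)(1.64)² = 0.1125 kg·m².
I_balls = 2·m·(L/2)² = 2(1.89)(0.8200)² = 2.542 kg·m².
Total I = 2.654 kg·m².
τ = F·(L/2) = (19.7)(0.820) = 16.15 N·m.
α = τ/I = 16.15/2.654 = 6.086 rad/s².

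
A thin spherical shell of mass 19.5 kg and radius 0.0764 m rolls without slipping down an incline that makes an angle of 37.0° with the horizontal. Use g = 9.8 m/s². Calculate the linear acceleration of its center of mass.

a ≈ 3.54 m/s²

Translation along the incline: Mg sinθ − f = Ma.
Rotation about the center: fR = Iα with I = (2/3)MR². No-slip gives a = αR, so f = (I/R²)a = (2/3)M a.
Substituting: Mg sinθ = (1 + 0.6667)Ma, so a = g sinθ/(1 + 0.6667) = (9.8) sin 37.0° / 1.667 = 3.539 m/s².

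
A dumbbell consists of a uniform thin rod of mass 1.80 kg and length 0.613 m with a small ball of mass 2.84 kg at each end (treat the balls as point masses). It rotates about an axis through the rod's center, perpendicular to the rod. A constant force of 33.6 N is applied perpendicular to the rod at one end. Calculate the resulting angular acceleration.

α ≈ 17.5 rad/s²

I_rod = (1/12)ML² = (1/12)(1.80)(0.613)² = 0.05637 kg·m².
I_balls = 2·m·(L/2)² = 2(2.84)(0.3065)² = 0.5336 kg·m².
Total I = 0.5900 kg·m².
τ = F·(L/2) = (33.6)(0.306) = 10.30 N·m.
α = τ/I = 10.30/0.5900 = 17.46 rad/s².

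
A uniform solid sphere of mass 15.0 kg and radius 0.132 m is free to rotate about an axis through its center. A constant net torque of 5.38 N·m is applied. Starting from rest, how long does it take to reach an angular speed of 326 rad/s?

I = (2/5)MR² = (2/5)(15.0)(0.132)² = 0.1045 kg·m².
α = τ/I = 5.38/0.1045 = 51.46 rad/s².
ω = αt ⇒ t = ω/α = 326/51.46 = 6.335 s.

t ≈ 6.33 s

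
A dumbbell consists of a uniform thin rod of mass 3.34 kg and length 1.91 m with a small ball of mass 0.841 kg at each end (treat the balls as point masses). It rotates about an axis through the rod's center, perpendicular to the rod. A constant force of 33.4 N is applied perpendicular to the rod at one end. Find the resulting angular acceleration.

I_rod = (1/12)ML² = (1/12)(3.34)(1.91)² = 1.015 kg·m².
I_balls = 2·m·(L/2)² = 2(0.841)(0.9550)² = 1.534 kg·m².
Total I = 2.549 kg·m².
τ = F·(L/2) = (33.4)(0.955) = 31.90 N·m.
α = τ/I = 31.90/2.549 = 12.51 rad/s².

α ≈ 12.5 rad/s²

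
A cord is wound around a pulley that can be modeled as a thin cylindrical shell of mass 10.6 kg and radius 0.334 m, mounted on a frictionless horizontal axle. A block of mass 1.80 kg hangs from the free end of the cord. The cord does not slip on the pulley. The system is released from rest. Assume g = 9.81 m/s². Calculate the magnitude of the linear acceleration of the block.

I = MR² = (10.6)(0.334)² = 1.182 kg·m².
Block: mg − T = ma. Pulley: TR = Iα. No-slip: a = αR, so T = (I/R²)a = 10.60·a.
Then mg = (m + 10.60)a, so a = (1.80)(9.81)/(1.80 + 10.60) = 1.424 m/s².

a ≈ 1.42 m/s²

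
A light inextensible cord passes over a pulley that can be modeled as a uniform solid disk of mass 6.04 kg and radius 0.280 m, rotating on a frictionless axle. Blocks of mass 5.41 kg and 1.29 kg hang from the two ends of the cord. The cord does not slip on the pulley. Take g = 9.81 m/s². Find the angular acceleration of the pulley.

α ≈ 14.9 rad/s²

I = ½MR² = (1/2)(6.04)(0.280)² = 0.2368 kg·m².
Heavier block: m₁g − T₁ = m₁a. Lighter block: T₂ − m₂g = m₂a.
Pulley: (T₁ − T₂)R = Iα = I(a/R), so T₁ − T₂ = (I/R²)a = (1/2)M_p a = 3.020·a.
Adding the three: (m₁ − m₂)g = (m₁ + m₂ + 3.020)a, so a = (5.41 − 1.29)(9.81)/(5.41 + 1.29 + 3.020) = 4.158 m/s².
α = a/R = 4.158/0.280 = 14.85 rad/s².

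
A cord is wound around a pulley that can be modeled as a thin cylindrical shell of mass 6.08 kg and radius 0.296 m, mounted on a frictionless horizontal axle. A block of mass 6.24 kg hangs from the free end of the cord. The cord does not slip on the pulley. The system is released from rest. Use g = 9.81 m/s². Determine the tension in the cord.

I = MR² = (6.08)(0.296)² = 0.5327 kg·m².
Block: mg − T = ma. Pulley: TR = Iα. No-slip: a = αR, so T = (I/R²)a = 6.080·a.
Then mg = (m + 6.080)a, so a = (6.24)(9.81)/(6.24 + 6.080) = 4.969 m/s².
T = 6.080·a = 30.21 N.

T ≈ 30.2 N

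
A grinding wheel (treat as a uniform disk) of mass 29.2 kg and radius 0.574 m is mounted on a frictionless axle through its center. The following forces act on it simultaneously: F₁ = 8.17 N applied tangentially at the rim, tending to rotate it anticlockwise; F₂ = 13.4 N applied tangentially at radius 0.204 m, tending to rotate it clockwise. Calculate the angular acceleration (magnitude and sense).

I = ½MR² = (1/2)(29.2)(0.574)² = 4.810 kg·m².
Taking anticlockwise as positive: τ₁ = +(8.17)(0.574) = +4.690 N·m; τ₂ = −(13.4)(0.204) = −2.734 N·m.
Net torque τ = 1.956 N·m.
α = τ/I = 1.956/4.810 = 0.4066 rad/s².

α ≈ 0.407 rad/s², anticlockwise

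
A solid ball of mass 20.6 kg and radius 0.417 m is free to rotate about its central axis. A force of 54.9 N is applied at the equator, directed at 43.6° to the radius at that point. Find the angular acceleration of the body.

I = (2/5)MR² = (2/5)(20.6)(0.417)² = 1.433 kg·m².
Only the tangential component produces torque: τ = F R sinθ = (54.9)(0.417) sin 43.6° = 15.79 N·m.
Newton's second law for rotation, τ = Iα, gives α = τ/I = 15.79/1.433 = 11.02 rad/s².

α ≈ 11.0 rad/s²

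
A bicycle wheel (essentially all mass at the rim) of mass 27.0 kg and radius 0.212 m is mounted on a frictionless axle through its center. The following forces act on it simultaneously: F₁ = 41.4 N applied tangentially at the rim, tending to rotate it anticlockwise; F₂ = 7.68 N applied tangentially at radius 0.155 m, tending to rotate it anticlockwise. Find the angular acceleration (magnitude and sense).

I = MR² = (27.0)(0.212)² = 1.213 kg·m².
Taking anticlockwise as positive: τ₁ = +(41.4)(0.212) = +8.777 N·m; τ₂ = +(7.68)(0.155) = +1.190 N·m.
Net torque τ = 9.967 N·m.
α = τ/I = 9.967/1.213 = 8.214 rad/s².

α ≈ 8.21 rad/s², anticlockwise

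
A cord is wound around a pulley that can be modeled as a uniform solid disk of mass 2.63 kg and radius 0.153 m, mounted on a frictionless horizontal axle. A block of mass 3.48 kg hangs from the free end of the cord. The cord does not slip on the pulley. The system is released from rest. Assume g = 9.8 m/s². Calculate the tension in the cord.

I = ½MR² = (1/2)(2.63)(0.153)² = 0.03078 kg·m².
Block: mg − T = ma. Pulley: TR = Iα. No-slip: a = αR, so T = (I/R²)a = 1.315·a.
Then mg = (m + 1.315)a, so a = (3.48)(9.8)/(3.48 + 1.315) = 7.112 m/s².
T = 1.315·a = 9.353 N.

T ≈ 9.35 N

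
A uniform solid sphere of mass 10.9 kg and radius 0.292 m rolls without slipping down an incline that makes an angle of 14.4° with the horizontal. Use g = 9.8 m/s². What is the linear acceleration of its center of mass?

Translation along the incline: Mg sinθ − f = Ma.
Rotation about the center: fR = Iα with I = (2/5)MR². No-slip gives a = αR, so f = (I/R²)a = (2/5)M a.
Substituting: Mg sinθ = (1 + 0.4000)Ma, so a = g sinθ/(1 + 0.4000) = (9.8) sin 14.4° / 1.400 = 1.741 m/s².

a ≈ 1.74 m/s²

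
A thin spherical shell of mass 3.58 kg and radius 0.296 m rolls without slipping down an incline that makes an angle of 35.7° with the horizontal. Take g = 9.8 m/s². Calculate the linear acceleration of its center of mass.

a ≈ 3.43 m/s²

Translation along the incline: Mg sinθ − f = Ma.
Rotation about the center: fR = Iα with I = (2/3)MR². No-slip gives a = αR, so f = (I/R²)a = (2/3)M a.
Substituting: Mg sinθ = (1 + 0.6667)Ma, so a = g sinθ/(1 + 0.6667) = (9.8) sin 35.7° / 1.667 = 3.431 m/s².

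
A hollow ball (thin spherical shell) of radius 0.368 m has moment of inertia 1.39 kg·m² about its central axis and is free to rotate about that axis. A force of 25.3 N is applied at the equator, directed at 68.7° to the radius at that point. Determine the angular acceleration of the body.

α ≈ 6.24 rad/s²

Only the tangential component produces torque: τ = F R sinθ = (25.3)(0.368) sin 68.7° = 8.674 N·m.
Newton's second law for rotation, τ = Iα, gives α = τ/I = 8.674/1.390 = 6.241 rad/s².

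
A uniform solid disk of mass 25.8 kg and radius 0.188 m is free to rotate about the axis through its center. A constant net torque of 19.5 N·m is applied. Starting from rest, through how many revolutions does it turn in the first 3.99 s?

≈ 54.2 revolutions

I = ½MR² = (1/2)(25.8)(0.188)² = 0.4559 kg·m².
α = τ/I = 19.5/0.4559 = 42.77 rad/s².
θ = ½αt² = ½(42.77)(3.99)² = 340.4 rad.
Revolutions = θ/(2π) = 54.18.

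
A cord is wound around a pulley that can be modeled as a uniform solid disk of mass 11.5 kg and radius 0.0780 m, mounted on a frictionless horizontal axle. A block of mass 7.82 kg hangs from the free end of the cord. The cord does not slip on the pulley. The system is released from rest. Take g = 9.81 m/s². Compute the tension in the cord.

I = ½MR² = (1/2)(11.5)(0.0780)² = 0.03498 kg·m².
Block: mg − T = ma. Pulley: TR = Iα. No-slip: a = αR, so T = (I/R²)a = 5.750·a.
Then mg = (m + 5.750)a, so a = (7.82)(9.81)/(7.82 + 5.750) = 5.653 m/s².
T = 5.750·a = 32.51 N.

T ≈ 32.5 N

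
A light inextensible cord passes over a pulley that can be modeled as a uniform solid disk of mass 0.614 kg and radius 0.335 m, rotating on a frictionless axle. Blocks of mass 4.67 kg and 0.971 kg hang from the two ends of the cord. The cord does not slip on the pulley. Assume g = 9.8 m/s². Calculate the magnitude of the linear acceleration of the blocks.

I = ½MR² = (1/2)(0.614)(0.335)² = 0.03445 kg·m².
Heavier block: m₁g − T₁ = m₁a. Lighter block: T₂ − m₂g = m₂a.
Pulley: (T₁ − T₂)R = Iα = I(a/R), so T₁ − T₂ = (I/R²)a = (1/2)M_p a = 0.3070·a.
Adding the three: (m₁ − m₂)g = (m₁ + m₂ + 0.3070)a, so a = (4.67 − 0.971)(9.8)/(4.67 + 0.971 + 0.3070) = 6.095 m/s².

a ≈ 6.09 m/s²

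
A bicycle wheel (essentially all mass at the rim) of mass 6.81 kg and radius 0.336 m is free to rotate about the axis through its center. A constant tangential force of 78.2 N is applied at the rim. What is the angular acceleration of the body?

α ≈ 34.2 rad/s²

I = MR² = (6.81)(0.336)² = 0.7688 kg·m².
τ = F R = (78.2)(0.336) = 26.28 N·m.
Newton's second law for rotation, τ = Iα, gives α = τ/I = 26.28/0.7688 = 34.18 rad/s².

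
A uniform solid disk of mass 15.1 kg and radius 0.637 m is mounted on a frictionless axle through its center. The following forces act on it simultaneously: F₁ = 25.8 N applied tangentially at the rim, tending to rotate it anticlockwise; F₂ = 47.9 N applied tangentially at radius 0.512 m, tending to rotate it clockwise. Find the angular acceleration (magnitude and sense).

I = ½MR² = (1/2)(15.1)(0.637)² = 3.064 kg·m².
Taking anticlockwise as positive: τ₁ = +(25.8)(0.637) = +16.43 N·m; τ₂ = −(47.9)(0.512) = −24.52 N·m.
Net torque τ = -8.090 N·m.
α = τ/I = -8.090/3.064 = -2.641 rad/s².

α ≈ 2.64 rad/s², clockwise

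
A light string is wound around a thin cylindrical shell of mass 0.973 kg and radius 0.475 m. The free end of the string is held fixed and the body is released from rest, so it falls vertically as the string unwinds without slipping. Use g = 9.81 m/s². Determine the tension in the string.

Translation: Mg − T = Ma. Rotation about the center: TR = Iα with I = MR².
With a = αR: T = (I/R²)a = M a, so Mg = (1 + 1.000)Ma.
a = g/(1 + 1.000) = 9.81/2.000 = 4.905 m/s².
T = 1.000·M·a = (1.000)(0.973)(4.905) = 4.773 N.

T ≈ 4.77 N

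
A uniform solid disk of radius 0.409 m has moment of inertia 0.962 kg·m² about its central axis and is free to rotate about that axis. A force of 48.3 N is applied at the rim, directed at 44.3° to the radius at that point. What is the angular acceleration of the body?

Only the tangential component produces torque: τ = F R sinθ = (48.3)(0.409) sin 44.3° = 13.80 N·m.
From τ = Iα: α = 13.80/0.9620 = 14.34 rad/s².

α ≈ 14.3 rad/s²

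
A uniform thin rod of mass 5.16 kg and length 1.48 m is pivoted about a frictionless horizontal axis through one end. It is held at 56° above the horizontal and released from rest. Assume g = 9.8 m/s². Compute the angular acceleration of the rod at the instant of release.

About the pivot, I = (1/3)ML² = (1/3)(5.16)(1.48)² = 3.767 kg·m².
The weight acts at the center, a distance L/2 = 0.7400 m from the pivot; τ = Mg(L/2) cos 56° = 20.93 N·m.
α = τ/I = 20.93/3.767 = 5.554 rad/s².
(Equivalently α = (3g/(2L)) cos 56° = 5.554 rad/s².)

α ≈ 5.55 rad/s²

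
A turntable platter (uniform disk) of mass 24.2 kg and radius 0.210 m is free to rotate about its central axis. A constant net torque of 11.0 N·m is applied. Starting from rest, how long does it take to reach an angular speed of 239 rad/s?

t ≈ 11.6 s

I = ½MR² = (1/2)(24.2)(0.210)² = 0.5336 kg·m².
α = τ/I = 11.0/0.5336 = 20.61 rad/s².
ω = αt ⇒ t = ω/α = 239/20.61 = 11.59 s.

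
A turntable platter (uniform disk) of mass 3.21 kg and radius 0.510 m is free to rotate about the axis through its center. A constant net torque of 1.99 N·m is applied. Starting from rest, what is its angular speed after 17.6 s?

ω ≈ 83.9 rad/s

I = ½MR² = (1/2)(3.21)(0.510)² = 0.4175 kg·m².
α = τ/I = 1.99/0.4175 = 4.767 rad/s².
ω = ω₀ + αt = 0 + (4.767)(17.6) = 83.90 rad/s.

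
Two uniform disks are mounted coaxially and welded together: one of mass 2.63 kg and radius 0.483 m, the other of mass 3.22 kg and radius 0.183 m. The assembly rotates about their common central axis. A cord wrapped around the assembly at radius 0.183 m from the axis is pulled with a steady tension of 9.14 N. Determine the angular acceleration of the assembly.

I = ½M₁R₁² + ½M₂R₂² = ½(2.63)(0.483)² + ½(3.22)(0.183)² = 0.3607 kg·m².
τ = F r = (9.14)(0.183) = 1.673 N·m.
α = τ/I = 1.673/0.3607 = 4.637 rad/s².

α ≈ 4.64 rad/s²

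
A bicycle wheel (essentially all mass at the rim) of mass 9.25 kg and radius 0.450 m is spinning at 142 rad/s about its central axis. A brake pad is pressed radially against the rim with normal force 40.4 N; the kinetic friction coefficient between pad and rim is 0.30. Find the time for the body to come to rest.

t ≈ 48.8 s

I = MR² = (9.25)(0.450)² = 1.873 kg·m².
Friction force f = μN = (0.30)(40.4) = 12.12 N at the rim; torque magnitude τ = fR = 5.454 N·m, opposing ω.
|α| = τ/I = 5.454/1.873 = 2.912 rad/s² (deceleration).
0 = ω₀ − |α|t ⇒ t = ω₀/|α| = 142/2.912 = 48.77 s.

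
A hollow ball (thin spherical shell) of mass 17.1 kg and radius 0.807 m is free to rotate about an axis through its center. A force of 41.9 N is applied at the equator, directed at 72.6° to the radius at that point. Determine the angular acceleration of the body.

I = (2/3)MR² = (2/3)(17.1)(0.807)² = 7.424 kg·m².
Only the tangential component produces torque: τ = F R sinθ = (41.9)(0.807) sin 72.6° = 32.27 N·m.
Newton's second law for rotation, τ = Iα, gives α = τ/I = 32.27/7.424 = 4.346 rad/s².

α ≈ 4.35 rad/s²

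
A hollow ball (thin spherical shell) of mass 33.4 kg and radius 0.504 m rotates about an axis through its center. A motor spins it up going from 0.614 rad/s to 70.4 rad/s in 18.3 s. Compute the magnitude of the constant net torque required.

τ ≈ 21.6 N·m

I = (2/3)MR² = (2/3)(33.4)(0.504)² = 5.656 kg·m².
α = Δω/Δt = (70.4 − 0.614)/18.3 = 3.813 rad/s².
τ = Iα = (5.656)(3.813) = 21.57 N·m.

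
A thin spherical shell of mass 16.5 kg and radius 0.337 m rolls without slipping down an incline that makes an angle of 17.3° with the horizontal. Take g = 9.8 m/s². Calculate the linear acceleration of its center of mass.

Translation along the incline: Mg sinθ − f = Ma.
Rotation about the center: fR = Iα with I = (2/3)MR². No-slip gives a = αR, so f = (I/R²)a = (2/3)M a.
Substituting: Mg sinθ = (1 + 0.6667)Ma, so a = g sinθ/(1 + 0.6667) = (9.8) sin 17.3° / 1.667 = 1.749 m/s².

a ≈ 1.75 m/s²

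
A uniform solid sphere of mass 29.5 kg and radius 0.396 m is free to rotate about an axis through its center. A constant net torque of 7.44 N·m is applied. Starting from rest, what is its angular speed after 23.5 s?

I = (2/5)MR² = (2/5)(29.5)(0.396)² = 1.850 kg·m².
α = τ/I = 7.44/1.850 = 4.021 rad/s².
ω = ω₀ + αt = 0 + (4.021)(23.5) = 94.49 rad/s.

ω ≈ 94.5 rad/s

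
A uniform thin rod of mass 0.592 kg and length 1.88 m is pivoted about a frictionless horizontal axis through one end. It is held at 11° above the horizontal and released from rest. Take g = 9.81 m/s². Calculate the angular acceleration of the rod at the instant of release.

α ≈ 7.68 rad/s²

About the pivot, I = (1/3)ML² = (1/3)(0.592)(1.88)² = 0.6975 kg·m².
The weight acts at the center, a distance L/2 = 0.9400 m from the pivot; τ = Mg(L/2) cos 11° = 5.359 N·m.
α = τ/I = 5.359/0.6975 = 7.683 rad/s².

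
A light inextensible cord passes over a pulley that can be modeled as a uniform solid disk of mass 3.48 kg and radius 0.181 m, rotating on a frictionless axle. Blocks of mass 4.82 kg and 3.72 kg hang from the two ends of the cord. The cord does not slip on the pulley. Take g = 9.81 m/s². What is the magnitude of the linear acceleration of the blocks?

a ≈ 1.05 m/s²

I = ½MR² = (1/2)(3.48)(0.181)² = 0.05700 kg·m².
Heavier block: m₁g − T₁ = m₁a. Lighter block: T₂ − m₂g = m₂a.
Pulley: (T₁ − T₂)R = Iα = I(a/R), so T₁ − T₂ = (I/R²)a = (1/2)M_p a = 1.740·a.
Adding the three: (m₁ − m₂)g = (m₁ + m₂ + 1.740)a, so a = (4.82 − 3.72)(9.81)/(4.82 + 3.72 + 1.740) = 1.050 m/s².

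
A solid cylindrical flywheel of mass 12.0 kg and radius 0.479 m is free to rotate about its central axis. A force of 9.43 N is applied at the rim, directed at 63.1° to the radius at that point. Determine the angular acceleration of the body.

I = ½MR² = (1/2)(12.0)(0.479)² = 1.377 kg·m².
Only the tangential component produces torque: τ = F R sinθ = (9.43)(0.479) sin 63.1° = 4.028 N·m.
From τ = Iα: α = 4.028/1.377 = 2.926 rad/s².

α ≈ 2.93 rad/s²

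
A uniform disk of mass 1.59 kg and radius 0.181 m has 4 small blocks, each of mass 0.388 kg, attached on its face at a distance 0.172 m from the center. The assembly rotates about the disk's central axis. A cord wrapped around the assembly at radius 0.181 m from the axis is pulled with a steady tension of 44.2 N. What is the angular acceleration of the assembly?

α ≈ 111 rad/s²

I_disk = ½MR² = ½(1.59)(0.181)² = 0.02604 kg·m².
I_blocks = 4·m·r² = 4(0.388)(0.172)² = 0.04591 kg·m².
Total I = 0.07196 kg·m².
τ = F r = (44.2)(0.181) = 8.000 N·m.
α = τ/I = 8.000/0.07196 = 111.2 rad/s².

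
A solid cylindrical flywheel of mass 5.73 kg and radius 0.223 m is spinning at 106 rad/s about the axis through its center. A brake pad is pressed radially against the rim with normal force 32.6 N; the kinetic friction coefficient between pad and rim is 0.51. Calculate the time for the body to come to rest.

t ≈ 4.07 s

I = ½MR² = (1/2)(5.73)(0.223)² = 0.1425 kg·m².
Friction force f = μN = (0.51)(32.6) = 16.63 N at the rim; torque magnitude τ = fR = 3.708 N·m, opposing ω.
|α| = τ/I = 3.708/0.1425 = 26.02 rad/s² (deceleration).
0 = ω₀ − |α|t ⇒ t = ω₀/|α| = 106/26.02 = 4.073 s.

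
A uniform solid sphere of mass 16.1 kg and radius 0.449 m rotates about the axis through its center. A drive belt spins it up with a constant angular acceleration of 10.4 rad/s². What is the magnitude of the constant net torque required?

τ ≈ 13.5 N·m

I = (2/5)MR² = (2/5)(16.1)(0.449)² = 1.298 kg·m².
τ = Iα = (1.298)(10.40) = 13.50 N·m.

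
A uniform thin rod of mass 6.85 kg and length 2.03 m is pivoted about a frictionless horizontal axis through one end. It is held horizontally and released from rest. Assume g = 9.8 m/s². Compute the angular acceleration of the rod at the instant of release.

About the pivot, I = (1/3)ML² = (1/3)(6.85)(2.03)² = 9.409 kg·m².
The weight acts at the center, a distance L/2 = 1.015 m from the pivot; τ = Mg(L/2) = 68.14 N·m.
α = τ/I = 68.14/9.409 = 7.241 rad/s².

α ≈ 7.24 rad/s²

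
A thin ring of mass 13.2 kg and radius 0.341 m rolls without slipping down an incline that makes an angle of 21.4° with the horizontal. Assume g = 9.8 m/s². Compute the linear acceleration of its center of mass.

a ≈ 1.79 m/s²

Translation along the incline: Mg sinθ − f = Ma.
Rotation about the center: fR = Iα with I = MR². No-slip gives a = αR, so f = (I/R²)a = M a.
Substituting: Mg sinθ = (1 + 1.000)Ma, so a = g sinθ/(1 + 1.000) = (9.8) sin 21.4° / 2.000 = 1.788 m/s².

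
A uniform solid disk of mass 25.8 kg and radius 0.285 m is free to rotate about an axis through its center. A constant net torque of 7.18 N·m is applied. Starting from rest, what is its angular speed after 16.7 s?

I = ½MR² = (1/2)(25.8)(0.285)² = 1.048 kg·m².
α = τ/I = 7.18/1.048 = 6.852 rad/s².
ω = ω₀ + αt = 0 + (6.852)(16.7) = 114.4 rad/s.

ω ≈ 114 rad/s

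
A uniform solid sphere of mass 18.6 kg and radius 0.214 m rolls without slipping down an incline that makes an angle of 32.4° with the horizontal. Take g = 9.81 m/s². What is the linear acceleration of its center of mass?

a ≈ 3.75 m/s²

Translation along the incline: Mg sinθ − f = Ma.
Rotation about the center: fR = Iα with I = (2/5)MR². No-slip gives a = αR, so f = (I/R²)a = (2/5)M a.
Substituting: Mg sinθ = (1 + 0.4000)Ma, so a = g sinθ/(1 + 0.4000) = (9.81) sin 32.4° / 1.400 = 3.755 m/s².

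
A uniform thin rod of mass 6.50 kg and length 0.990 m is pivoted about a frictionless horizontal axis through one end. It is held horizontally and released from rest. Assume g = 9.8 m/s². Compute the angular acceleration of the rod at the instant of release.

About the pivot, I = (1/3)ML² = (1/3)(6.50)(0.990)² = 2.124 kg·m².
The weight acts at the center, a distance L/2 = 0.4950 m from the pivot; τ = Mg(L/2) = 31.53 N·m.
α = τ/I = 31.53/2.124 = 14.85 rad/s².

α ≈ 14.8 rad/s²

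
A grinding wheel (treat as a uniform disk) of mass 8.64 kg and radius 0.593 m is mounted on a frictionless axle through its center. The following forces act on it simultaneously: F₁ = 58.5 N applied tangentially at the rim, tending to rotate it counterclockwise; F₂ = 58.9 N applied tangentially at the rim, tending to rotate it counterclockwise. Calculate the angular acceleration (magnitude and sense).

α ≈ 45.8 rad/s², counterclockwise

I = ½MR² = (1/2)(8.64)(0.593)² = 1.519 kg·m².
Taking counterclockwise as positive: τ₁ = +(58.5)(0.593) = +34.69 N·m; τ₂ = +(58.9)(0.593) = +34.93 N·m.
Net torque τ = 69.62 N·m.
α = τ/I = 69.62/1.519 = 45.83 rad/s².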